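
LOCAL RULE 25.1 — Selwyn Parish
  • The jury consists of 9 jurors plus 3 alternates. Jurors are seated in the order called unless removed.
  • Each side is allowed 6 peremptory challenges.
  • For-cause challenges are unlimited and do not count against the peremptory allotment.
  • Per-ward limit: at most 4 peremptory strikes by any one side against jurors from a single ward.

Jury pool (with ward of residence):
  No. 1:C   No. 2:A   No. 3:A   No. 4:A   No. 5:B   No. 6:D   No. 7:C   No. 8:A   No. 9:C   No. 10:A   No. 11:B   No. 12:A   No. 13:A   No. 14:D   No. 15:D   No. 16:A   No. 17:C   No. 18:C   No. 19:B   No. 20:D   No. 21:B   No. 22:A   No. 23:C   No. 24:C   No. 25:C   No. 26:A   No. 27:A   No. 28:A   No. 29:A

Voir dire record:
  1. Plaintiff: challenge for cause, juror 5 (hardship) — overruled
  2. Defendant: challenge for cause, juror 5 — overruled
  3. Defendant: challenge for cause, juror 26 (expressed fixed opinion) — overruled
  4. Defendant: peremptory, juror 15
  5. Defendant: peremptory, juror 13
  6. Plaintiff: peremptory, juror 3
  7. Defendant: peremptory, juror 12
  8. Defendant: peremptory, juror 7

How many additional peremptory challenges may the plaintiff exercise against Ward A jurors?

Plaintiff peremptories so far: #3 — 1 of 6 used, 5 left overall.
Against Ward A: #3 — 1 used; per-ward cap 4 leaves 3.
Binding limit: min(5, 3) = 3.

3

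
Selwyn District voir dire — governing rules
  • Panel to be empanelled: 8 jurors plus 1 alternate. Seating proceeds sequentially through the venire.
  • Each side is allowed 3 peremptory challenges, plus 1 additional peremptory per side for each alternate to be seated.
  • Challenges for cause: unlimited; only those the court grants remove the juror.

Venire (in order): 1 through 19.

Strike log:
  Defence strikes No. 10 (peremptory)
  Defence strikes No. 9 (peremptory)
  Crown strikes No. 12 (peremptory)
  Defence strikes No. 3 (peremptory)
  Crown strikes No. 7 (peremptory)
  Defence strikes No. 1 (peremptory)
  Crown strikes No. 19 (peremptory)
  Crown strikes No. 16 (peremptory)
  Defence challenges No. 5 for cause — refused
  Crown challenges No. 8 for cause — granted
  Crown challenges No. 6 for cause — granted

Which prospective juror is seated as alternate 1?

Removed: #1, #3, #6, #7, #8, #9, #10, #12, #16, #19. (#5 stays — for-cause denied.)
Seating in order: seats 1–8 → #2, #4, #5, #11, #13, #14, #15, #17; alternates → #18.
So alternate 1 is #18.

18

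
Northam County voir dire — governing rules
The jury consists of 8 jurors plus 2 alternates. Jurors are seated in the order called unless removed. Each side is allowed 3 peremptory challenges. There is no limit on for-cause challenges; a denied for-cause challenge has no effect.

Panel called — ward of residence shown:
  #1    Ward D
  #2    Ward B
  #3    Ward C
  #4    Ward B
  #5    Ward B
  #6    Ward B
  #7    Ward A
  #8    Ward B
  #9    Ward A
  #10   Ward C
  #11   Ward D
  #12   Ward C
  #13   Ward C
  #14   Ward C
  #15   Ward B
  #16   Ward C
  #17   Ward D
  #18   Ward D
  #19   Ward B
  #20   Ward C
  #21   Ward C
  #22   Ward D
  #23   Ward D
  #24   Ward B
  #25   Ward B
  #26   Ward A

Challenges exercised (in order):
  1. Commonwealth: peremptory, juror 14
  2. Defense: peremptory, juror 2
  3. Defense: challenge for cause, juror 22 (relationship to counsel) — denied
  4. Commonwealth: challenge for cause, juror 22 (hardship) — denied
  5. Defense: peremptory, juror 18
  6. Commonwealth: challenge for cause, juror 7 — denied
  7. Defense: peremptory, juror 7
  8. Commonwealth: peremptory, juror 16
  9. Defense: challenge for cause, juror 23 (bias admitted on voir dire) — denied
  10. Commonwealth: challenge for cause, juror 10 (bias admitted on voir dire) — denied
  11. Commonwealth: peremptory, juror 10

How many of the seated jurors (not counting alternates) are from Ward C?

Removed: #2, #7, #10, #14, #16, #18.
Seated jurors 1–8: #1, #3, #4, #5, #6, #8, #9, #11 (alternates #12, #13 not counted).
Of those, in Ward C: #3 → 1.

1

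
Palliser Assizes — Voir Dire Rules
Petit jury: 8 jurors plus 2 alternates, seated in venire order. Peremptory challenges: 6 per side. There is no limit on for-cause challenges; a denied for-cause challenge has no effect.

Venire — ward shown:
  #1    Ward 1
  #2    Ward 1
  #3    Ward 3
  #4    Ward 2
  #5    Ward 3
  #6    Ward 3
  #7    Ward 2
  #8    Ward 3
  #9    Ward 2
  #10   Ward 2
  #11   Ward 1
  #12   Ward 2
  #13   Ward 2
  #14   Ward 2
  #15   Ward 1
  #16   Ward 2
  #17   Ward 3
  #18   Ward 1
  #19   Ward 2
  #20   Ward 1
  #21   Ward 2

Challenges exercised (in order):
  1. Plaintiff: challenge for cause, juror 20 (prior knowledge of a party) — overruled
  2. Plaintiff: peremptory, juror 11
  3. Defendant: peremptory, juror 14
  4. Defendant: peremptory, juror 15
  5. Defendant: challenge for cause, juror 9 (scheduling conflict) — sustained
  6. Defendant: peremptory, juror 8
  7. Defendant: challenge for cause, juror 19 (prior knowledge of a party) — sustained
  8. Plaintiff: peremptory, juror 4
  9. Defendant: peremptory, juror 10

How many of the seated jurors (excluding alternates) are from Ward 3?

Removed: #4, #8, #9, #10, #11, #14, #15, #19.
Seated jurors 1–8: #1, #2, #3, #5, #6, #7, #12, #13 (alternates #16, #17 not counted).
Of those, in Ward 3: #3, #5, #6 → 3.

3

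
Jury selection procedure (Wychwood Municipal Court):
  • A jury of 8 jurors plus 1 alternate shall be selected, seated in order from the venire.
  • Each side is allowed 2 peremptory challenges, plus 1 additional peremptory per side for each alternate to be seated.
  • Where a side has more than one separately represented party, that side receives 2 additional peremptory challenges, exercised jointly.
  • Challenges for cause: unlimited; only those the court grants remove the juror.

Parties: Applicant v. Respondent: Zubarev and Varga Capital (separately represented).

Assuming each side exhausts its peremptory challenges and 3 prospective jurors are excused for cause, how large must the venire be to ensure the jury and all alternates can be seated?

Seats to fill: 8 + 1 alternates = 9.
Peremptories — Applicant: 2 + 1×1 = 3; Respondent: 2 + 1×1 + 2 = 5; total 8.
For-cause removals: 3.
Minimum venire: 9 + 8 + 3 = 20.

20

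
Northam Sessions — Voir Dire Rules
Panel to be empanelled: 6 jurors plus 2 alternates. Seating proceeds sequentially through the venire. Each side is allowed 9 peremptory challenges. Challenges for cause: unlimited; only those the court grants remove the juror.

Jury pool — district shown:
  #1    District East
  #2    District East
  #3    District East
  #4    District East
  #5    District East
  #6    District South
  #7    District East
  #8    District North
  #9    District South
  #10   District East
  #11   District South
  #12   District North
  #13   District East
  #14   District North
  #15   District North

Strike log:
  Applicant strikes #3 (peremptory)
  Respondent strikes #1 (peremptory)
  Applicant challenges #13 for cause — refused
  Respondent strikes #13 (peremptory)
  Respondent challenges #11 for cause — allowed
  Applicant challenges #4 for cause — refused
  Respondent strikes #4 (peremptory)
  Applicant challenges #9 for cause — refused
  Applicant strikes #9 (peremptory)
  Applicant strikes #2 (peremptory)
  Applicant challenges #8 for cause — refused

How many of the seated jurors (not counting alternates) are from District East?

Removed: #1, #2, #3, #4, #9, #11, #13.
Seated jurors 1–6: #5, #6, #7, #8, #10, #12 (alternates #14, #15 not counted).
Of those, in District East: #5, #7, #10 → 3.

3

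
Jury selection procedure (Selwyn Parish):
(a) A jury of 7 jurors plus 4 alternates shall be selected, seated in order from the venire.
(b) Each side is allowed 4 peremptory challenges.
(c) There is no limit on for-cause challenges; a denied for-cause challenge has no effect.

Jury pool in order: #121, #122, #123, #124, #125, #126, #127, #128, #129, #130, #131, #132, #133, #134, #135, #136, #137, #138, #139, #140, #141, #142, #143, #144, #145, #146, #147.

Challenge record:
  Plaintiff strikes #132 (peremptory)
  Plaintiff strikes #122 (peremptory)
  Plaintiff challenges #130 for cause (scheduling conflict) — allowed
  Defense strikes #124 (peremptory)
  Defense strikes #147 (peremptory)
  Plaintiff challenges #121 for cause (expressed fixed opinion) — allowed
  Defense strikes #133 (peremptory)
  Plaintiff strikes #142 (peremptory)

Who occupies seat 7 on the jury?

Removed: #121, #122, #124, #130, #132, #133, #142, #147.
Seating in order: seats 1–7 → #123, #125, #126, #127, #128, #129, #131; alternates → #134, #135, #136, #137.
So seat 7 is #131.

131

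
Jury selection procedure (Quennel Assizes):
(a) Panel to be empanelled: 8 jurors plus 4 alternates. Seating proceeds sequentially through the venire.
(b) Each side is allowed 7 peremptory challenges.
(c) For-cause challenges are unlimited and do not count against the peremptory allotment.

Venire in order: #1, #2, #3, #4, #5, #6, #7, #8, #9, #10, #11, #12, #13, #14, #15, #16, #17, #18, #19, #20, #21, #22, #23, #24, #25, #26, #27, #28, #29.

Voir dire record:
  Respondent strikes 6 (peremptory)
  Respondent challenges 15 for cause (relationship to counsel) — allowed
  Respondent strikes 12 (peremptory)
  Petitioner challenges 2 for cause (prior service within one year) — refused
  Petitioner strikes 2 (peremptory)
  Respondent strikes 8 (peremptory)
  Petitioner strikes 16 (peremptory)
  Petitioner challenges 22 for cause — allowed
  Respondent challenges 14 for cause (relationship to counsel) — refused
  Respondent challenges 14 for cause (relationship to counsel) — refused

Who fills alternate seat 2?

14

Removed: #2, #6, #8, #12, #15, #16, #22. (#14 stays — for-cause denied.)
Filling seats in venire order through position 10: #1, #3, #4, #5, #7, #9, #10, #11, #13, #14.
So alternate 2 is #14.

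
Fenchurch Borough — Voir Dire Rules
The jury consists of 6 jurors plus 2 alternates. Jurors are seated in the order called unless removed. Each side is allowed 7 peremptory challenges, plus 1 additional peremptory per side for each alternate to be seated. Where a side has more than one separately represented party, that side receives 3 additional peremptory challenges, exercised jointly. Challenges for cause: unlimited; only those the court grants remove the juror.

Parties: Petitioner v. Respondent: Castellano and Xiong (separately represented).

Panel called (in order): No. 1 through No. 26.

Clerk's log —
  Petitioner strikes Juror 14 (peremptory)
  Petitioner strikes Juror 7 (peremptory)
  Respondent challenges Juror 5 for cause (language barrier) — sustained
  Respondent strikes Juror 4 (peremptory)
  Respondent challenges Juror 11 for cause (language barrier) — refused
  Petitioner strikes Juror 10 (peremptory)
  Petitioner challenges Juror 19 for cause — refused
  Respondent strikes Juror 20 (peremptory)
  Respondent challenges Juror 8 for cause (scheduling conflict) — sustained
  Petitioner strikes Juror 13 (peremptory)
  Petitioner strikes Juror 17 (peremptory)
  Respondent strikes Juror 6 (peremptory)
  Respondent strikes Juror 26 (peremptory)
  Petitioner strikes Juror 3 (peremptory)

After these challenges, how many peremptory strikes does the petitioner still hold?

3

Petitioner allotment: 7 base + 1 × 2 alternates = 9.
Petitioner peremptories used: #14, #7, #10, #13, #17, #3 — 6 (the for-cause on #19 doesn't count).
Remaining: 9 − 6 = 3.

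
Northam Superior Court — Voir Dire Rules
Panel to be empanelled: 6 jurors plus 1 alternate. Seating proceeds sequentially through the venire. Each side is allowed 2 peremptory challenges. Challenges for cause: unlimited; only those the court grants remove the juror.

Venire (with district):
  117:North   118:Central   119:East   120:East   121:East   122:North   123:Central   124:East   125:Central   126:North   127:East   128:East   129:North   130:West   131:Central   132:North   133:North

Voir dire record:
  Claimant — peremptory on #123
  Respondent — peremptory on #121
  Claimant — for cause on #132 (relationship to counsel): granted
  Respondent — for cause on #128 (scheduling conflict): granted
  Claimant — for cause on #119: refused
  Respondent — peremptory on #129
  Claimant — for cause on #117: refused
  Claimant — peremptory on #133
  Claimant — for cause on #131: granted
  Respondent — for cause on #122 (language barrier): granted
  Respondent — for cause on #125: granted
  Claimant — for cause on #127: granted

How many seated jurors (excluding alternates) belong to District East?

3

Removed: #121, #122, #123, #125, #127, #128, #129, #131, #132, #133.
Seated jurors 1–6: #117, #118, #119, #120, #124, #126 (alternates #130 not counted).
Of those, in District East: #119, #120, #124 → 3.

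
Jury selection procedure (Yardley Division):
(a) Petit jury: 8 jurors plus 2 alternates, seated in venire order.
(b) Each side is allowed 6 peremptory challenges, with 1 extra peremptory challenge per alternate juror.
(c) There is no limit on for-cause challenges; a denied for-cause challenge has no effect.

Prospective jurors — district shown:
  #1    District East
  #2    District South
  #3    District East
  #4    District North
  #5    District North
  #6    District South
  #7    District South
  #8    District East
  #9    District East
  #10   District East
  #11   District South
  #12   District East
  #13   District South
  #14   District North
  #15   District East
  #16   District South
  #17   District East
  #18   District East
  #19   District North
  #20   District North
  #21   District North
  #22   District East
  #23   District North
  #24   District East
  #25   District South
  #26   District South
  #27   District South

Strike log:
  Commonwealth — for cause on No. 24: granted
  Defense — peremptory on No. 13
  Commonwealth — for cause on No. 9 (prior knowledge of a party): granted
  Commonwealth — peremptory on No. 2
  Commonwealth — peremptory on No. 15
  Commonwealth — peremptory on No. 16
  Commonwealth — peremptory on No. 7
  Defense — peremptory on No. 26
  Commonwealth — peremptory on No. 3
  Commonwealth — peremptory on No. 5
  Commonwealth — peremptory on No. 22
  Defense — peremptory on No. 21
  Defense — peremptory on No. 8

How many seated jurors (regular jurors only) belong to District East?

4

Removed: #2, #3, #5, #7, #8, #9, #13, #15, #16, #21, #22, #24, #26.
Seated jurors 1–8: #1, #4, #6, #10, #11, #12, #14, #17 (alternates #18, #19 not counted).
Of those, in District East: #1, #10, #12, #17 → 4.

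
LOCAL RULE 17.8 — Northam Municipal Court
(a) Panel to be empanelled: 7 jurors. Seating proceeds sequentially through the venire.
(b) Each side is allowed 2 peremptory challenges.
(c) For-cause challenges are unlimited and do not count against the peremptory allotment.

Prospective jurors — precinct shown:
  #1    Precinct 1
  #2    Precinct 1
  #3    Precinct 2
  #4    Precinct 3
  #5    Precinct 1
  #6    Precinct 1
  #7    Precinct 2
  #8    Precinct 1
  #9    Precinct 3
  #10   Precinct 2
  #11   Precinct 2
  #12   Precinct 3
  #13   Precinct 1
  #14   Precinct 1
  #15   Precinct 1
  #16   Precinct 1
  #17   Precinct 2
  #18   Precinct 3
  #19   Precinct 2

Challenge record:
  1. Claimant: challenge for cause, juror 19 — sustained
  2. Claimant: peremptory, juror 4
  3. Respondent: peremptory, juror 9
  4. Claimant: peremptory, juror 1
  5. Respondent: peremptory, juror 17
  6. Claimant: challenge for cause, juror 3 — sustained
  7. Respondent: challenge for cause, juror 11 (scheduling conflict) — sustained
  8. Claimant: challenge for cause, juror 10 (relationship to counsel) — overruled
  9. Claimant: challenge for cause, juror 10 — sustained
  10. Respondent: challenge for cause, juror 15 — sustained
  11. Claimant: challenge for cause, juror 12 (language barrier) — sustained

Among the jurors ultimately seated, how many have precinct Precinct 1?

Removed: #1, #3, #4, #9, #10, #11, #12, #15, #17, #19.
Seated jurors 1–7: #2, #5, #6, #7, #8, #13, #14.
Of those, in Precinct 1: #2, #5, #6, #8, #13, #14 → 6.

6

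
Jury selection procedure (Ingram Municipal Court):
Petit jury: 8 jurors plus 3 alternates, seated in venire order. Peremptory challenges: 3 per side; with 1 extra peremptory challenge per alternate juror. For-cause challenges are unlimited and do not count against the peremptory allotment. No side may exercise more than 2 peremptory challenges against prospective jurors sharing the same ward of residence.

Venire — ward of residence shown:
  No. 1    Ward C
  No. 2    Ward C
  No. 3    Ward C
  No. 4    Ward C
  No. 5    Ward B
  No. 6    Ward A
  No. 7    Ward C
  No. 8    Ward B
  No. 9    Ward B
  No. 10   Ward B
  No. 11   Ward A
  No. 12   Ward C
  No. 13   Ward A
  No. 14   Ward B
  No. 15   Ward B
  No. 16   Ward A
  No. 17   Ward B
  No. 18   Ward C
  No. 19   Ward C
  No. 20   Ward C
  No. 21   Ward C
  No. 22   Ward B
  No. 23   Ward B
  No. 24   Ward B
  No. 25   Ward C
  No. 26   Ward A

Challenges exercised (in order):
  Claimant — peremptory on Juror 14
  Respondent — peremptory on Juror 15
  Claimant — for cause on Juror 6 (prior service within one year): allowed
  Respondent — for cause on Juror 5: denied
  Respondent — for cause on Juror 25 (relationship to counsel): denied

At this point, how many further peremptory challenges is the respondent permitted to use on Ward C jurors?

2

Respondent peremptories so far: #15 — 1 of 6 used, 5 left overall.
Against Ward C: none yet — per-ward cap 2 leaves 2.
Binding limit: min(5, 2) = 2.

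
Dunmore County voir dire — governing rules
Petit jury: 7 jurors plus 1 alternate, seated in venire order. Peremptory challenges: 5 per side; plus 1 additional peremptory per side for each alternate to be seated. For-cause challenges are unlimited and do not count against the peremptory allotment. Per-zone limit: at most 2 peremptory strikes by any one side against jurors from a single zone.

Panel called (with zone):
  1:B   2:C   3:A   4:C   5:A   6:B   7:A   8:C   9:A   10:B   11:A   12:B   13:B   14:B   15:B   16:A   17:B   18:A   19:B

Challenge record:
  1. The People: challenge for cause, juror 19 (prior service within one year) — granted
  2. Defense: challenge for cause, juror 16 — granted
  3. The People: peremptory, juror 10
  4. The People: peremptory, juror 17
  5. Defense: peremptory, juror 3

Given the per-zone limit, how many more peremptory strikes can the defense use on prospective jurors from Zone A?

1

Defense peremptories so far: #3 — 1 of 6 used, 5 left overall.
Against Zone A: #3 — 1 used; per-zone cap 2 leaves 1.
Binding limit: min(5, 1) = 1.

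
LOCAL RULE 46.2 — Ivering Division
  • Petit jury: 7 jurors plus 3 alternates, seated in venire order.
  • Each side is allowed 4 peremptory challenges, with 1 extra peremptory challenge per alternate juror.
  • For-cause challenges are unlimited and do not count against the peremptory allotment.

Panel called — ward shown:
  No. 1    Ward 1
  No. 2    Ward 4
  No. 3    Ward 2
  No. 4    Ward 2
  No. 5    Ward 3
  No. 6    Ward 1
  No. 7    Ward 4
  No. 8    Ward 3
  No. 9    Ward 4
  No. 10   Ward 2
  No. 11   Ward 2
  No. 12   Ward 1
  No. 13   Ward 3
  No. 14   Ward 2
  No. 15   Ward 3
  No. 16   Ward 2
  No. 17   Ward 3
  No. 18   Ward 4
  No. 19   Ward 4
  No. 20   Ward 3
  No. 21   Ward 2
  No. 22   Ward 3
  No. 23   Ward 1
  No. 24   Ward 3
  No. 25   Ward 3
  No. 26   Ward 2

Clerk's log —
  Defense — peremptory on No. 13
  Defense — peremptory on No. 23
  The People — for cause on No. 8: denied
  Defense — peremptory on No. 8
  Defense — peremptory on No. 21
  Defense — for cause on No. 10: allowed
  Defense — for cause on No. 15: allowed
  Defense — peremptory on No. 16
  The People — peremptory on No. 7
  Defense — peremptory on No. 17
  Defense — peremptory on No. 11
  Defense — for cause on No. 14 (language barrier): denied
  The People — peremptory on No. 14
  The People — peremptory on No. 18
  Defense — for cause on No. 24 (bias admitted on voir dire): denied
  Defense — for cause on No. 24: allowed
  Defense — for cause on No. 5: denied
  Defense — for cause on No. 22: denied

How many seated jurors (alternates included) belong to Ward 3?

Removed: #7, #8, #10, #11, #13, #14, #15, #16, #17, #18, #21, #23, #24.
Seated (10 incl. alternates): #1, #2, #3, #4, #5, #6, #9, #12, #19, #20.
Of those, in Ward 3: #5, #20 → 2.

2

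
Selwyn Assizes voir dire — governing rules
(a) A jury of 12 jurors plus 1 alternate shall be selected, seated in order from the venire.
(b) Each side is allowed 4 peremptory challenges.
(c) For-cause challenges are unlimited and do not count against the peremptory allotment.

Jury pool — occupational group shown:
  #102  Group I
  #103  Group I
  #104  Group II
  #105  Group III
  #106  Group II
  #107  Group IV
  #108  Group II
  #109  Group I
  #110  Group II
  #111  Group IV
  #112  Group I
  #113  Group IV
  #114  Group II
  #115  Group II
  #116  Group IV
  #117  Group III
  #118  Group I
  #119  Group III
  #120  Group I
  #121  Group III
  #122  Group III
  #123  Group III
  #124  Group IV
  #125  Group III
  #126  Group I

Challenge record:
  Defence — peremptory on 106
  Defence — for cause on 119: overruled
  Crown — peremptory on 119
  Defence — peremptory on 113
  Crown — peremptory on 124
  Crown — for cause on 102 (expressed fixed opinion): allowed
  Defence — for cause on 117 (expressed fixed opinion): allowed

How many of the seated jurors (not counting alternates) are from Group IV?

Removed: #102, #106, #113, #117, #119, #124.
Seated jurors 1–12: #103, #104, #105, #107, #108, #109, #110, #111, #112, #114, #115, #116 (alternates #118 not counted).
Of those, in Group IV: #107, #111, #116 → 3.

3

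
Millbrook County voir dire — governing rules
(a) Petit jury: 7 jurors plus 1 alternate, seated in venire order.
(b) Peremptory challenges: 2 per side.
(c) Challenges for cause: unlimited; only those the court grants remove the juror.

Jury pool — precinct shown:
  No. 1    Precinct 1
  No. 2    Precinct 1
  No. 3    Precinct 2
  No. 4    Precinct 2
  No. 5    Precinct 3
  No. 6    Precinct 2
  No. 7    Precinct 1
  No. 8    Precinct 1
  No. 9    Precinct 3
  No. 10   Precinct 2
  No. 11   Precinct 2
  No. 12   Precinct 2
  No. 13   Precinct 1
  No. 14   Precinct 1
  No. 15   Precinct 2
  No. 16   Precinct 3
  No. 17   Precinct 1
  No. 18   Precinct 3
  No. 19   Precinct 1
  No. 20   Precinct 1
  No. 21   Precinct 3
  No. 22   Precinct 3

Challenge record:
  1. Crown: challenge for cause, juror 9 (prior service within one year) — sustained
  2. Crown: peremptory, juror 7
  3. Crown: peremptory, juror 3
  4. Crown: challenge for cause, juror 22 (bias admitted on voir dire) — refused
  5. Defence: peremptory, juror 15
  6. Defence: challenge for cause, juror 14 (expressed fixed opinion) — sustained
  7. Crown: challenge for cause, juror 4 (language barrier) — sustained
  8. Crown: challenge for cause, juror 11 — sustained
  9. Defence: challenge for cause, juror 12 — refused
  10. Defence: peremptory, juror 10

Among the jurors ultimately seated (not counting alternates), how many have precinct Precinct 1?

4

Removed: #3, #4, #7, #9, #10, #11, #14, #15.
Seated jurors 1–7: #1, #2, #5, #6, #8, #12, #13 (alternates #16 not counted).
Of those, in Precinct 1: #1, #2, #8, #13 → 4.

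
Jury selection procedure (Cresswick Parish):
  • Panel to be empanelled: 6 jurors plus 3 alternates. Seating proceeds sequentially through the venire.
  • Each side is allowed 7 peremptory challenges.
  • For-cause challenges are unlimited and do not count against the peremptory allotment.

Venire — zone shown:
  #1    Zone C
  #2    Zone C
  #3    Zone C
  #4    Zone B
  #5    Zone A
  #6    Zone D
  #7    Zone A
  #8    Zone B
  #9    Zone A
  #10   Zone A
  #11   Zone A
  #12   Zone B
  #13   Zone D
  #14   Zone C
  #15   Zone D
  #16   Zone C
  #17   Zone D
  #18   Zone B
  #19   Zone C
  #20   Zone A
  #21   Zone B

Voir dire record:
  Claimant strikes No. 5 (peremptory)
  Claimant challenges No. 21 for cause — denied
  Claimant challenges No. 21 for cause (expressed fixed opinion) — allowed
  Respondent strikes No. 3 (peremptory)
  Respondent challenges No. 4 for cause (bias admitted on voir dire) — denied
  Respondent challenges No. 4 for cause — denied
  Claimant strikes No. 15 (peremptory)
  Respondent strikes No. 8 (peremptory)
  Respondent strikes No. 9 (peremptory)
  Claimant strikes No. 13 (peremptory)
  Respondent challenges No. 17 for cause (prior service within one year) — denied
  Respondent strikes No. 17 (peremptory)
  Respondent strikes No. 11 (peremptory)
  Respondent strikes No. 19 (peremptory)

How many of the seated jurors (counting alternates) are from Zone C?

Removed: #3, #5, #8, #9, #11, #13, #15, #17, #19, #21.
Seated (9 incl. alternates): #1, #2, #4, #6, #7, #10, #12, #14, #16.
Of those, in Zone C: #1, #2, #14, #16 → 4.

4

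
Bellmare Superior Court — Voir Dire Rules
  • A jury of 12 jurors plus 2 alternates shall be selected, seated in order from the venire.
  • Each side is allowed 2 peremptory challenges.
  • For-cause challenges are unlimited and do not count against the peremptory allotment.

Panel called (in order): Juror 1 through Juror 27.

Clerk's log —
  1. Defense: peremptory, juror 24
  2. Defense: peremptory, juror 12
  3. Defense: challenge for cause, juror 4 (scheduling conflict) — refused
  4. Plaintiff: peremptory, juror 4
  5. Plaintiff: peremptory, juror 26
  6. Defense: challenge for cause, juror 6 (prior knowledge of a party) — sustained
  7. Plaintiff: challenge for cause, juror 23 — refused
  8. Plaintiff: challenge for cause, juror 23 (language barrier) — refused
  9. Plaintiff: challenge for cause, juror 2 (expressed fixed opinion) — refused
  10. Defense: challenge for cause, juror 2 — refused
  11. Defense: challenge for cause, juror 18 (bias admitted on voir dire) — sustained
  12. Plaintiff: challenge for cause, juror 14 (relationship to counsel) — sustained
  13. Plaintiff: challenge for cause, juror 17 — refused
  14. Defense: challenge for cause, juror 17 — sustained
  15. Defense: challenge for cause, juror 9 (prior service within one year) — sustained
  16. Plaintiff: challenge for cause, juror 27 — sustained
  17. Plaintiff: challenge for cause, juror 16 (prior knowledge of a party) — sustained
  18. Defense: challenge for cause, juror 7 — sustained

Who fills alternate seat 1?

Removed: #4, #6, #7, #9, #12, #14, #16, #17, #18, #24, #26, #27. (#2, #23 stay — for-cause denied.)
Seating in order: seats 1–12 → #1, #2, #3, #5, #8, #10, #11, #13, #15, #19, #20, #21; alternates → #22, #23.
So alternate 1 is #22.

22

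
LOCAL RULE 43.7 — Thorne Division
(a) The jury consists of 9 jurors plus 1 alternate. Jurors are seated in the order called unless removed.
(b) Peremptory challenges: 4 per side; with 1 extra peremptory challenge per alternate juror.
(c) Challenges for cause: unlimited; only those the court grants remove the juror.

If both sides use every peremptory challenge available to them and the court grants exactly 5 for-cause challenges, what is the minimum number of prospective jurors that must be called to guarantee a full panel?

Seats to fill: 9 + 1 alternates = 10.
Peremptories: 4 + 1×1 = 5 per side × 2 sides = 10.
For-cause removals: 5.
Minimum venire: 10 + 10 + 5 = 25.

25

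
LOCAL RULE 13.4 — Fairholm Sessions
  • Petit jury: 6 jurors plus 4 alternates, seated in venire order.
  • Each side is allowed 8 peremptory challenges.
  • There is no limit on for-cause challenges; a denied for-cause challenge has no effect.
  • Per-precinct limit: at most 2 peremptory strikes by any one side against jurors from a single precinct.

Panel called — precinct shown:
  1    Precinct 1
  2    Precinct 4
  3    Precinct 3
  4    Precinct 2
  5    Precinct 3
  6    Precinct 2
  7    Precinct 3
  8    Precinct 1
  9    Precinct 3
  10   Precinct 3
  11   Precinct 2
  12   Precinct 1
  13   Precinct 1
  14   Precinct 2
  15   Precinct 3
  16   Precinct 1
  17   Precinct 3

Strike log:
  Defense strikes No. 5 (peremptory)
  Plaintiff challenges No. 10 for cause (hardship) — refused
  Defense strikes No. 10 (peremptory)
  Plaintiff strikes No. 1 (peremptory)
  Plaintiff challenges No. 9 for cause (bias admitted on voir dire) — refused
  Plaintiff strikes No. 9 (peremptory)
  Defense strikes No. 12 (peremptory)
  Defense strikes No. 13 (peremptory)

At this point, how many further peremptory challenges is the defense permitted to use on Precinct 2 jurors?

2

Defense peremptories so far: #5, #10, #12, #13 — 4 of 8 used, 4 left overall.
Against Precinct 2: none yet — per-precinct cap 2 leaves 2.
Binding limit: min(4, 2) = 2.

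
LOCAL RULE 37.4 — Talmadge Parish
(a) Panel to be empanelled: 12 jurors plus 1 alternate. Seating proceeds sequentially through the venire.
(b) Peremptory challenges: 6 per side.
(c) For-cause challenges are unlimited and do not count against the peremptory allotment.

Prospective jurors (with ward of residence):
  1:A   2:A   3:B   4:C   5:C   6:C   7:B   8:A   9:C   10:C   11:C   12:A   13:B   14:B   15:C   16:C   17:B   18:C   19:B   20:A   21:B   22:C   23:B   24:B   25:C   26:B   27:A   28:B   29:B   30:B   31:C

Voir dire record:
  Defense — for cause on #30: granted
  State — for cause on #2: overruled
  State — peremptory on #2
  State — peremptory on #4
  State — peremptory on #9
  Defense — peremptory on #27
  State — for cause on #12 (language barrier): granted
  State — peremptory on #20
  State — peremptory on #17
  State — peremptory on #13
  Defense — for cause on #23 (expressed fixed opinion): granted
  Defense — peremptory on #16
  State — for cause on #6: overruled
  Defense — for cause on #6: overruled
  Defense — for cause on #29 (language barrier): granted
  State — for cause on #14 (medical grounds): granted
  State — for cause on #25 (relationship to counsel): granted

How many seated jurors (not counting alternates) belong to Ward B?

Removed: #2, #4, #9, #12, #13, #14, #16, #17, #20, #23, #25, #27, #29, #30.
Seated jurors 1–12: #1, #3, #5, #6, #7, #8, #10, #11, #15, #18, #19, #21 (alternates #22 not counted).
Of those, in Ward B: #3, #7, #19, #21 → 4.

4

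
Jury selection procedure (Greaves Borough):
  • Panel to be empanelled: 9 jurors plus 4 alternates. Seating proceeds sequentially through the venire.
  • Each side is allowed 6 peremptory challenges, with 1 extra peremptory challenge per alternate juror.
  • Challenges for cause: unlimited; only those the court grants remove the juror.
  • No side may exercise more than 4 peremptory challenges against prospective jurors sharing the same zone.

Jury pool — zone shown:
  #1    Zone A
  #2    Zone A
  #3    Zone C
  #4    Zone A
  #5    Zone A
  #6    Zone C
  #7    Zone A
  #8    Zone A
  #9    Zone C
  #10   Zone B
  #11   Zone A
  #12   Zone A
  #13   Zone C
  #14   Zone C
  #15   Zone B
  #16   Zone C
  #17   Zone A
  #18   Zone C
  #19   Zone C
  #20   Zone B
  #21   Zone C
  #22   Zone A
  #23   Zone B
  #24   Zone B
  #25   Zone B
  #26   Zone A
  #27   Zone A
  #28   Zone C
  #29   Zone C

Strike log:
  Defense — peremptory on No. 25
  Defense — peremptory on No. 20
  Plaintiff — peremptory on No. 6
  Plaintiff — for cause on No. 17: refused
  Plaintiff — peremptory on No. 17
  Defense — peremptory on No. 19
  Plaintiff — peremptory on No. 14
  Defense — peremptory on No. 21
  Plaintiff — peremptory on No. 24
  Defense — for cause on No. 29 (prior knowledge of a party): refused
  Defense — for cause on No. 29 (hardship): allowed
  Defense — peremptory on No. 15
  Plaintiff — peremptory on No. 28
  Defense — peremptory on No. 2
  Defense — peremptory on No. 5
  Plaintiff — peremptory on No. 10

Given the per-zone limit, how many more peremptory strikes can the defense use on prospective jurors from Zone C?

2

Defense peremptories so far: #25, #20, #19, #21, #15, #2, #5 — 7 of 10 used, 3 left overall.
Against Zone C: #19, #21 — 2 used; per-zone cap 4 leaves 2.
Binding limit: min(3, 2) = 2.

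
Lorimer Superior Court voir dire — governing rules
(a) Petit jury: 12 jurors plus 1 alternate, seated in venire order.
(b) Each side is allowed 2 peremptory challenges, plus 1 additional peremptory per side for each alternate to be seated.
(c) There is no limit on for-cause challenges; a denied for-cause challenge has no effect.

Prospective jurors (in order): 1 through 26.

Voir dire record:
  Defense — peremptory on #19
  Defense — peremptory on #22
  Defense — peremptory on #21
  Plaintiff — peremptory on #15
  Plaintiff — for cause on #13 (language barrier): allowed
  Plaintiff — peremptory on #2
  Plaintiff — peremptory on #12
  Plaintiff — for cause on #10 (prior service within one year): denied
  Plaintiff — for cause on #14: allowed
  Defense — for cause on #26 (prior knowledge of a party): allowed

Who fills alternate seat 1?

Removed: #2, #12, #13, #14, #15, #19, #21, #22, #26. (#10 stays — for-cause denied.)
Seating in order: seats 1–12 → #1, #3, #4, #5, #6, #7, #8, #9, #10, #11, #16, #17; alternates → #18.
So alternate 1 is #18.

18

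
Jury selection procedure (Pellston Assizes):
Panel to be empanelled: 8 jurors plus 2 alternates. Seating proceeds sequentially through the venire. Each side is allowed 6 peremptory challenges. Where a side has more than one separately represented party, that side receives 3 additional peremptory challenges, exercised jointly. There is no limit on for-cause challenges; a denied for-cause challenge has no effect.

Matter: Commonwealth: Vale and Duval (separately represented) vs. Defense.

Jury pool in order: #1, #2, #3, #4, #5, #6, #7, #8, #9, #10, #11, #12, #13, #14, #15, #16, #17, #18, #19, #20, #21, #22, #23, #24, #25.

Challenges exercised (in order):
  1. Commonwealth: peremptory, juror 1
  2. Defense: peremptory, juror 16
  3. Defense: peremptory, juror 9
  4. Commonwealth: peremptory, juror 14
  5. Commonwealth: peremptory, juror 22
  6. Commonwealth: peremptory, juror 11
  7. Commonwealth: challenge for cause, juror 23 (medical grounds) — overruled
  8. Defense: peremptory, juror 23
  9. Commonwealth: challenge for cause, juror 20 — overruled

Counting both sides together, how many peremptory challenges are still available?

8

Commonwealth allotment: 6 base + 3 multi-party = 9. Defense allotment: 6.
Commonwealth peremptories used: #1, #14, #22, #11 — 4 (for-cause on #23, #20 don't count).
Defense peremptories used: #16, #9, #23 — 3.
Remaining: (9 − 4) + (6 − 3) = 8.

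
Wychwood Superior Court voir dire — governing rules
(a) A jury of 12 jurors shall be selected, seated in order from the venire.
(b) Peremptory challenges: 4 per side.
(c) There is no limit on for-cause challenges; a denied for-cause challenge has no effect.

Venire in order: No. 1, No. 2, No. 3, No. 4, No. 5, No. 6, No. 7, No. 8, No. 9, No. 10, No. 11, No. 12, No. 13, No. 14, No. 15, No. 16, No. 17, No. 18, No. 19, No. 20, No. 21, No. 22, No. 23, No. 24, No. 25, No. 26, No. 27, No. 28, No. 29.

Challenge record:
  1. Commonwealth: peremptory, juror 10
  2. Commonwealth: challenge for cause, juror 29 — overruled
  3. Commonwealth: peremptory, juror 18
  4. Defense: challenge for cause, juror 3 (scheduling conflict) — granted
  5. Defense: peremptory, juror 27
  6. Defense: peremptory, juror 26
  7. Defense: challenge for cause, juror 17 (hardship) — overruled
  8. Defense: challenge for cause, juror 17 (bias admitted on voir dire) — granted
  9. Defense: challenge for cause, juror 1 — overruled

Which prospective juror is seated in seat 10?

Removed: #3, #10, #17, #18, #26, #27. (#1, #29 stay — for-cause denied.)
Seating in order: seats 1–12 → #1, #2, #4, #5, #6, #7, #8, #9, #11, #12, #13, #14.
So seat 10 is #12.

12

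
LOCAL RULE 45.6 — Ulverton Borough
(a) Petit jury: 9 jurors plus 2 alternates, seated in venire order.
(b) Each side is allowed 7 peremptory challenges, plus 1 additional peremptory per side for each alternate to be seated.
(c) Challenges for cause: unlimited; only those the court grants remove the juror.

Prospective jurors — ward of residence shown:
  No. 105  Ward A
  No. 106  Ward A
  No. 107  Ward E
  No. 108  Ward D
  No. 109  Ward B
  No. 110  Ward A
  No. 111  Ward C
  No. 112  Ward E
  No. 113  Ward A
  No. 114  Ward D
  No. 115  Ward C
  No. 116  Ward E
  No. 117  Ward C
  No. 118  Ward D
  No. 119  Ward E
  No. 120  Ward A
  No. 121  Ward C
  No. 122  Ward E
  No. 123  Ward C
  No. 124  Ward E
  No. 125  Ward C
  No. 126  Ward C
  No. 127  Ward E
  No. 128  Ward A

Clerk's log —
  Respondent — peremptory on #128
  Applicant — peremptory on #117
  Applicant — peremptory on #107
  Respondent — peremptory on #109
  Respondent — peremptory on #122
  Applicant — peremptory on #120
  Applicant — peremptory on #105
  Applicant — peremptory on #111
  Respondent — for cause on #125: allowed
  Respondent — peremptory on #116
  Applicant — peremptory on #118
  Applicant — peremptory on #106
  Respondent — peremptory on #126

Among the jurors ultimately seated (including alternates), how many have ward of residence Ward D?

Removed: #105, #106, #107, #109, #111, #116, #117, #118, #120, #122, #125, #126, #128.
Seated (11 incl. alternates): #108, #110, #112, #113, #114, #115, #119, #121, #123, #124, #127.
Of those, in Ward D: #108, #114 → 2.

2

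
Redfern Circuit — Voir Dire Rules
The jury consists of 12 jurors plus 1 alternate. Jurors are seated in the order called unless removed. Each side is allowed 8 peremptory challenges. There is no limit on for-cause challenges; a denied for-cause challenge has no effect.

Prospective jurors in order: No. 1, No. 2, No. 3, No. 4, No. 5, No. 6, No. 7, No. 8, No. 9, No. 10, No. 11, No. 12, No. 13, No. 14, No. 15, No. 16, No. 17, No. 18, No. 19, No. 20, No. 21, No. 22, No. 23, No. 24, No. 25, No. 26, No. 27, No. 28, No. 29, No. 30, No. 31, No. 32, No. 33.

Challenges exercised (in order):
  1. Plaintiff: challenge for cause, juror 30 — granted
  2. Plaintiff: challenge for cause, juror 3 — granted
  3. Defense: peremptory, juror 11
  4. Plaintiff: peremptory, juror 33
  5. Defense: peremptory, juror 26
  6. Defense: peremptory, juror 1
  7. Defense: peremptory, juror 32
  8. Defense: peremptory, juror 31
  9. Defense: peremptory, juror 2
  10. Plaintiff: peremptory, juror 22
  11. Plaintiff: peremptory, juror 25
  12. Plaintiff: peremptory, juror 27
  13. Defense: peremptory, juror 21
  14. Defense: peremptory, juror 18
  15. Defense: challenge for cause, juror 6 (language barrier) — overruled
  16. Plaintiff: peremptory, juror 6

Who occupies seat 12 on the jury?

17

Removed: #1, #2, #3, #6, #11, #18, #21, #22, #25, #26, #27, #30, #31, #32, #33.
Seating in order: seats 1–12 → #4, #5, #7, #8, #9, #10, #12, #13, #14, #15, #16, #17; alternates → #19.
So seat 12 is #17.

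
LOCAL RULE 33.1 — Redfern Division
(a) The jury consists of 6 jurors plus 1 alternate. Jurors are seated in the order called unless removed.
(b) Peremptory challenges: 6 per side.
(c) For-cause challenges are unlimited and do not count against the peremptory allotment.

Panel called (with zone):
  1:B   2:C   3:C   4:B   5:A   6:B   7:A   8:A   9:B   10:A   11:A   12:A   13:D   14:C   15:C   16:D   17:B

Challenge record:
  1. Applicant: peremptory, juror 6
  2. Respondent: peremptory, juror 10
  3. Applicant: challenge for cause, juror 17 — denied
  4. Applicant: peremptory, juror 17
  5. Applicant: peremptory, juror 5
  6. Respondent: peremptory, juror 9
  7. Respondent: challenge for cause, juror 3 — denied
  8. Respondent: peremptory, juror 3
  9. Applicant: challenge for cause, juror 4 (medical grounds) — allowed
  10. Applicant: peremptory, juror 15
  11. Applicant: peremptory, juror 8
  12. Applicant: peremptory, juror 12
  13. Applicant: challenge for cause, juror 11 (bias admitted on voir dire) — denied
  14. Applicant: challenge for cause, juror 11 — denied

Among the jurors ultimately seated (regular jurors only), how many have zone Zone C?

2

Removed: #3, #4, #5, #6, #8, #9, #10, #12, #15, #17.
Seated jurors 1–6: #1, #2, #7, #11, #13, #14 (alternates #16 not counted).
Of those, in Zone C: #2, #14 → 2.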